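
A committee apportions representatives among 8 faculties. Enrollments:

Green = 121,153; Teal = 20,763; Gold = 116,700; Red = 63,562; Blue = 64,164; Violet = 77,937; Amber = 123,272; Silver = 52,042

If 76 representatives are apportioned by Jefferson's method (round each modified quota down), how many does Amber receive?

15

Standard divisor 639593/76 ≈ 8415.697; standard quotas: Green 14.396, Teal 2.467, Gold 13.867, Red 7.553, Blue 7.624, Violet 9.261, Amber 14.648, Silver 6.184.
Rounding down gives 14, 2, 13, 7, 7, 9, 14, 6 = 72 seats, so the divisor must be adjusted.
With modified divisor 8000: modified quotas Green 15.144, Teal 2.595, Gold 14.588, Red 7.945, Blue 8.021, Violet 9.742, Amber 15.409, Silver 6.505.
Rounding down: Green 15, Teal 2, Gold 14, Red 7, Blue 8, Violet 9, Amber 15, Silver 6 (total 76).
Amber receives 15.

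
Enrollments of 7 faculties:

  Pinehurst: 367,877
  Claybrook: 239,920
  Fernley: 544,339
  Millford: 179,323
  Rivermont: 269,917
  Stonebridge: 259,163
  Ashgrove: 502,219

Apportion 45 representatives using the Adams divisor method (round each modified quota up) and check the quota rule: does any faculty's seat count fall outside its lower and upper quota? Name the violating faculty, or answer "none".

none

Standard quotas: Pinehurst 7.006, Claybrook 4.569, Fernley 10.367, Millford 3.415, Rivermont 5.141, Stonebridge 4.936, Ashgrove 9.565.
Adams allocation: Pinehurst 7, Claybrook 5, Fernley 10, Millford 4, Rivermont 5, Stonebridge 5, Ashgrove 9.
Every allocation lies between the lower and upper quota.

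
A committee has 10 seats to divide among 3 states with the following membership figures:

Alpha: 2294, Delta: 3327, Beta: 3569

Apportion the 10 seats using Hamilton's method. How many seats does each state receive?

The standard divisor is 9190/10 = 919.
Standard quotas: Alpha 2.496, Delta 3.620, Beta 3.884.
Lower quotas: Alpha 2, Delta 3, Beta 3 (sum 8, leaving 2 seats).
Remainders in descending order: Beta 0.884, Delta 0.620, Alpha 0.496.
The surplus seats go to Beta, Delta.

Alpha: 2, Delta: 4, Beta: 4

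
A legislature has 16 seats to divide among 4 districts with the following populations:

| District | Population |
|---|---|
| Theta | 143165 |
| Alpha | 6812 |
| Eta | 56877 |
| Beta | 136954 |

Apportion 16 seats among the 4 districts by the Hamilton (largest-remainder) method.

Theta 7; Alpha 0; Eta 3; Beta 6

Total 343808; standard divisor 343808/16 = 21488.
Standard quotas: Theta 6.6626, Alpha 0.3170, Eta 2.6469, Beta 6.3735.
Lower quotas: Theta 6, Alpha 0, Eta 2, Beta 6 (sum 14, leaving 2 seats).
Remainders in descending order: Theta 0.6626, Eta 0.6469, Beta 0.3735, Alpha 0.3170.
Largest remainders: Theta, Eta receive the extra seats.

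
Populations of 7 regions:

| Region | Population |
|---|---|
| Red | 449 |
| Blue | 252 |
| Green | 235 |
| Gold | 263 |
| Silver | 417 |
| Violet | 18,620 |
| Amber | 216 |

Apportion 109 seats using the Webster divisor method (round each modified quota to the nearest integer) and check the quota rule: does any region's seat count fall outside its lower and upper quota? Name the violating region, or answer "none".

Standard quotas: Red 2.393, Blue 1.343, Green 1.252, Gold 1.402, Silver 2.222, Violet 99.236, Amber 1.151.
Webster allocation: Red 2, Blue 1, Green 1, Gold 1, Silver 2, Violet 101, Amber 1.
Violet has quota 99.236 (lower 99, upper 100) but receives 101 — outside the quota interval.

Violet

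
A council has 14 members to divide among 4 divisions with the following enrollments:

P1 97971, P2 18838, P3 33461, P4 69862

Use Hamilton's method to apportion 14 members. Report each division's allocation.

Total 220132; standard divisor 220132/14 ≈ 15723.714.
Standard quotas: P1 6.2308, P2 1.1981, P3 2.1281, P4 4.4431.
Lower quotas: P1 6, P2 1, P3 2, P4 4 (sum 13, leaving 1 seat).
Remainders in descending order: P4 0.4431, P1 0.2308, P2 0.1981, P3 0.1281.
The surplus seat goes to P4.

P1 6, P2 1, P3 2, P4 5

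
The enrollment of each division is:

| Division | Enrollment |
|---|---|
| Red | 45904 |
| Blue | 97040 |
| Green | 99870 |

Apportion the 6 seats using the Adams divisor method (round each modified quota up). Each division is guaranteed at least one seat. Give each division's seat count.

Standard divisor 242814/6 ≈ 40469; standard quotas: Red 1.134, Blue 2.398, Green 2.468.
Rounding up gives 2, 3, 3 = 8 seats, so the divisor must be adjusted.
With modified divisor 49200: modified quotas Red 0.933, Blue 1.972, Green 2.030.
Rounding up: Red 1, Blue 2, Green 3 (total 6).

Red 1, Blue 2, Green 3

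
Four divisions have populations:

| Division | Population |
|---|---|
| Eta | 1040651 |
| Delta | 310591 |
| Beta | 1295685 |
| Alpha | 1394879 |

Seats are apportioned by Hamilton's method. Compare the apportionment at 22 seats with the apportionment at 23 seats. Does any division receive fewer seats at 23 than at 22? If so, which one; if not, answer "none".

none

At 22 seats: Eta 6, Delta 2, Beta 7, Alpha 7.
At 23 seats: Eta 6, Delta 2, Beta 7, Alpha 8.
No division's allocation decreased.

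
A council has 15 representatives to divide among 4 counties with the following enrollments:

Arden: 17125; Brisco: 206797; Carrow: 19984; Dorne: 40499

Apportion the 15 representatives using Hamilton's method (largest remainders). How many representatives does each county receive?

Arden: 1, Brisco: 11, Carrow: 1, Dorne: 2

The standard divisor is 284405/15 ≈ 18960.333.
Standard quotas: Arden 0.9032, Brisco 10.9068, Carrow 1.0540, Dorne 2.1360.
Lower quotas: Arden 0, Brisco 10, Carrow 1, Dorne 2 (sum 13, leaving 2 seats).
Remainders in descending order: Brisco 0.9068, Arden 0.9032, Dorne 0.1360, Carrow 0.0540.
Largest remainders: Brisco, Arden receive the extra seats.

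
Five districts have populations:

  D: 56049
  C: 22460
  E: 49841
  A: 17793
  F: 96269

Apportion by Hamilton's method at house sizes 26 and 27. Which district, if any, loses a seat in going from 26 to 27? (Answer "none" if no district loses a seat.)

At 26 seats: D 6, C 3, E 5, A 2, F 10.
At 27 seats: D 6, C 2, E 6, A 2, F 11.
C drops from 3 to 2.

C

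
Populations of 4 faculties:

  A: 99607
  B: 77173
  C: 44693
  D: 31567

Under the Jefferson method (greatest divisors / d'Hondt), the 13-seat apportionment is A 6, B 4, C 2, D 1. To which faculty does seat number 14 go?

D

Priority for the next seat is population ÷ (current seats + 1).
Priorities: A 14229.571, B 15434.600, C 14897.667, D 15783.500.
Highest priority: D.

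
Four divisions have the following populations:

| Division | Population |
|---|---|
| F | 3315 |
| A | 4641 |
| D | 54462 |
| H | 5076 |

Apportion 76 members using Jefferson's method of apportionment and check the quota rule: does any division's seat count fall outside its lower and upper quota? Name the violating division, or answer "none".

D

Standard quotas: F 3.733, A 5.226, D 61.326, H 5.716.
Jefferson allocation: F 3, A 5, D 63, H 5.
D has quota 61.326 (lower 61, upper 62) but receives 63 — outside the quota interval.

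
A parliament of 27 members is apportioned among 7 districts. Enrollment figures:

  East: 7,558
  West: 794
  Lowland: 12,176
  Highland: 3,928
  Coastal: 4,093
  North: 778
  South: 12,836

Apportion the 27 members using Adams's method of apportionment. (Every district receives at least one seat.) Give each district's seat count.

East: 5, West: 1, Lowland: 7, Highland: 3, Coastal: 3, North: 1, South: 7

Standard divisor 42163/27 ≈ 1561.593; standard quotas: East 4.840, West 0.508, Lowland 7.797, Highland 2.515, Coastal 2.621, North 0.498, South 8.220.
Rounding up gives 5, 1, 8, 3, 3, 1, 9 = 30 seats, so the divisor must be adjusted.
With modified divisor 1860: modified quotas East 4.063, West 0.427, Lowland 6.546, Highland 2.112, Coastal 2.201, North 0.418, South 6.901.
Rounding up: East 5, West 1, Lowland 7, Highland 3, Coastal 3, North 1, South 7 (total 27).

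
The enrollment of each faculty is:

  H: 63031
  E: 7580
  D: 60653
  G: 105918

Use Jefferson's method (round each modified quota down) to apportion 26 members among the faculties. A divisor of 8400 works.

H 7; E 0; D 7; G 12

With modified divisor 8400: modified quotas H 7.504, E 0.902, D 7.221, G 12.609.
Rounding down: H 7, E 0, D 7, G 12 (total 26).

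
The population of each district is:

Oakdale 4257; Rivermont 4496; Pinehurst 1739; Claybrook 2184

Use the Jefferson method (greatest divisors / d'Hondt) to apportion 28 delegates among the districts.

Oakdale: 9, Rivermont: 10, Pinehurst: 4, Claybrook: 5

Standard divisor 12676/28 ≈ 452.714; standard quotas: Oakdale 9.403, Rivermont 9.931, Pinehurst 3.841, Claybrook 4.824.
Rounding down gives 9, 9, 3, 4 = 25 seats, so the divisor must be adjusted.
With modified divisor 430: modified quotas Oakdale 9.900, Rivermont 10.456, Pinehurst 4.044, Claybrook 5.079.
Rounding down: Oakdale 9, Rivermont 10, Pinehurst 4, Claybrook 5 (total 28).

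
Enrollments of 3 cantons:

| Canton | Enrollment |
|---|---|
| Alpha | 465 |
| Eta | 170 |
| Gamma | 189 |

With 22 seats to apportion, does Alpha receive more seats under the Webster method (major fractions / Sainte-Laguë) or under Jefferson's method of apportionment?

Jefferson

Webster: Alpha 12, Eta 5, Gamma 5.
Jefferson: Alpha 13, Eta 4, Gamma 5.
Alpha gets 12 under Webster and 13 under Jefferson.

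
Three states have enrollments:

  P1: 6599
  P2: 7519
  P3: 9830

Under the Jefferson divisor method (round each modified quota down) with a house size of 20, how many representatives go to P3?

8

Standard divisor 23948/20 ≈ 1197.4; standard quotas: P1 5.511, P2 6.279, P3 8.209.
Rounding down gives 5, 6, 8 = 19 seats, so the divisor must be adjusted.
With modified divisor 1096: modified quotas P1 6.021, P2 6.860, P3 8.969.
Rounding down: P1 6, P2 6, P3 8 (total 20).
P3 receives 8.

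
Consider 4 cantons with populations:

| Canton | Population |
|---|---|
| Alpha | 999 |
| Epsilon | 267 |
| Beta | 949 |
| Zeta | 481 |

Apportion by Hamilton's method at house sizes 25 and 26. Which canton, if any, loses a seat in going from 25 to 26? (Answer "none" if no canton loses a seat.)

At 25 seats: Alpha 9, Epsilon 3, Beta 9, Zeta 4.
At 26 seats: Alpha 10, Epsilon 2, Beta 9, Zeta 5.
Epsilon drops from 3 to 2.

Epsilon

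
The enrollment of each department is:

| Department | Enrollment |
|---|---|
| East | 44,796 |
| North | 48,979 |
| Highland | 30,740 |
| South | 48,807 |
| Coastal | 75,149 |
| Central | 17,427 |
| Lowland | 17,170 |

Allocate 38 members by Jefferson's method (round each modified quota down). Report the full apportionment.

East: 6, North: 7, Highland: 4, South: 7, Coastal: 10, Central: 2, Lowland: 2

Standard divisor 283068/38 ≈ 7449.158; standard quotas: East 6.014, North 6.575, Highland 4.127, South 6.552, Coastal 10.088, Central 2.339, Lowland 2.305.
Rounding down gives 6, 6, 4, 6, 10, 2, 2 = 36 seats, so the divisor must be adjusted.
With modified divisor 6900: modified quotas East 6.492, North 7.098, Highland 4.455, South 7.073, Coastal 10.891, Central 2.526, Lowland 2.488.
Rounding down: East 6, North 7, Highland 4, South 7, Coastal 10, Central 2, Lowland 2 (total 38).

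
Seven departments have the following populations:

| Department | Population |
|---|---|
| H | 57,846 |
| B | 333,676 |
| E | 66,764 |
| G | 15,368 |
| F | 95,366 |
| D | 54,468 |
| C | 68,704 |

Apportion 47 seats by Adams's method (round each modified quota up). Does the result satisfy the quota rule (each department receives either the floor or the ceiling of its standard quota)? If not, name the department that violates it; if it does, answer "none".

B

Standard quotas: H 3.928, B 22.657, E 4.533, G 1.043, F 6.475, D 3.698, C 4.665.
Adams allocation: H 4, B 21, E 5, G 1, F 7, D 4, C 5.
B has quota 22.657 (lower 22, upper 23) but receives 21 — outside the quota interval.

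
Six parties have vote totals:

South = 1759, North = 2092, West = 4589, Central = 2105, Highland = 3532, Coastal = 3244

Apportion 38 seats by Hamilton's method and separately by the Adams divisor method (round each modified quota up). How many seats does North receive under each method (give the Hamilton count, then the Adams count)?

Hamilton: South 4, North 4, West 10, Central 5, Highland 8, Coastal 7.
Adams: South 4, North 5, West 10, Central 5, Highland 7, Coastal 7.
North gets 4 under Hamilton and 5 under Adams.

4 and 5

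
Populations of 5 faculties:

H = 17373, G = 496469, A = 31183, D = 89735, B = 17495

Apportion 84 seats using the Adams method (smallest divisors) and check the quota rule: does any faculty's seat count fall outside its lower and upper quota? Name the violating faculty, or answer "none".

Standard quotas: H 2.237, G 63.937, A 4.016, D 11.556, B 2.253.
Adams allocation: H 3, G 62, A 4, D 12, B 3.
G has quota 63.937 (lower 63, upper 64) but receives 62 — outside the quota interval.

G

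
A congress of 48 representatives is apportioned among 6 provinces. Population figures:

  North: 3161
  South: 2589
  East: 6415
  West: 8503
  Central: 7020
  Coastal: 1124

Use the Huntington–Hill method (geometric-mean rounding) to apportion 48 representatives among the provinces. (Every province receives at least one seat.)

With divisor 599: modified quotas North 5.277, South 4.322, East 10.710, West 14.195, Central 11.720, Coastal 1.876.
Geometric-mean thresholds: North √(5·6)=5.477, South √(4·5)=4.472, East √(10·11)=10.488, West √(14·15)=14.491, Central √(11·12)=11.489, Coastal √(1·2)=1.414.
Each quota rounded against its threshold gives North 5, South 4, East 11, West 14, Central 12, Coastal 2 (total 48).

North 5, South 4, East 11, West 14, Central 12, Coastal 2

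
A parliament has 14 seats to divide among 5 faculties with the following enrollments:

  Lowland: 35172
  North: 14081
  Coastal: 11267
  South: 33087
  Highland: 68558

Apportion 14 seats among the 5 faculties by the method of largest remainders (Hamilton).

Lowland 3, North 1, Coastal 1, South 3, Highland 6

Standard divisor: 162165 ÷ 14 ≈ 11583.214.
Standard quotas: Lowland 3.0365, North 1.2156, Coastal 0.9727, South 2.8565, Highland 5.9187.
Lower quotas: Lowland 3, North 1, Coastal 0, South 2, Highland 5 (sum 11, leaving 3 seats).
Remainders in descending order: Coastal 0.9727, Highland 0.9187, South 0.8565, North 0.2156, Lowland 0.0365.
Largest remainders: Coastal, Highland, South receive the extra seats.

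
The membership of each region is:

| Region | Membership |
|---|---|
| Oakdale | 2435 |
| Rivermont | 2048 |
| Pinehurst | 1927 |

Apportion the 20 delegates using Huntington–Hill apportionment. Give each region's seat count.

Oakdale: 8, Rivermont: 6, Pinehurst: 6

With divisor 321: modified quotas Oakdale 7.586, Rivermont 6.380, Pinehurst 6.003.
Geometric-mean thresholds: Oakdale √(7·8)=7.483, Rivermont √(6·7)=6.481, Pinehurst √(6·7)=6.481.
Each quota rounded against its threshold gives Oakdale 8, Rivermont 6, Pinehurst 6 (total 20).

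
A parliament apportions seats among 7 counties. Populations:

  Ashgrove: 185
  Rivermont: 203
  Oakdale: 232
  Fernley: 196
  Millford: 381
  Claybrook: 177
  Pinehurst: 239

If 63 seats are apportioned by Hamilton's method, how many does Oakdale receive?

Standard divisor: 1613 ÷ 63 ≈ 25.603.
Standard quotas: Ashgrove 7.226, Rivermont 7.929, Oakdale 9.061, Fernley 7.655, Millford 14.881, Claybrook 6.913, Pinehurst 9.335.
Lower quotas: Ashgrove 7, Rivermont 7, Oakdale 9, Fernley 7, Millford 14, Claybrook 6, Pinehurst 9 (sum 59, leaving 4 seats).
Remainders in descending order: Rivermont 0.929, Claybrook 0.913, Millford 0.881, Fernley 0.655, Pinehurst 0.335, Ashgrove 0.226, Oakdale 0.061.
The surplus seats go to Rivermont, Claybrook, Millford, Fernley.
Oakdale receives 9.

9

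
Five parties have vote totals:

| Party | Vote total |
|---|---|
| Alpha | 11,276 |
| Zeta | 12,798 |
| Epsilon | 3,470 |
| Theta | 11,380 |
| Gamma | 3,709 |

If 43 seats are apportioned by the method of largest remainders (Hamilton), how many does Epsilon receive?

4

The standard divisor is 42633/43 ≈ 991.465.
Standard quotas: Alpha 11.3731, Zeta 12.9082, Epsilon 3.4999, Theta 11.4780, Gamma 3.7409.
Lower quotas: Alpha 11, Zeta 12, Epsilon 3, Theta 11, Gamma 3 (sum 40, leaving 3 seats).
Remainders in descending order: Zeta 0.9082, Gamma 0.7409, Epsilon 0.4999, Theta 0.4780, Alpha 0.3731.
The surplus seats go to Zeta, Gamma, Epsilon.
Epsilon receives 4.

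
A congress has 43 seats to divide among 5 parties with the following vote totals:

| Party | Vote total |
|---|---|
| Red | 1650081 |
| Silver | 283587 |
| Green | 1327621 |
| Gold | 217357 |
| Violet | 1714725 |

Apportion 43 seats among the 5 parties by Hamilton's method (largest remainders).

Total 5193371; standard divisor 5193371/43 ≈ 120776.07.
Standard quotas: Red 13.6623, Silver 2.3480, Green 10.9924, Gold 1.7997, Violet 14.1976.
Lower quotas: Red 13, Silver 2, Green 10, Gold 1, Violet 14 (sum 40, leaving 3 seats).
Remainders in descending order: Green 0.9924, Gold 0.7997, Red 0.6623, Silver 0.3480, Violet 0.1976.
Largest remainders: Green, Gold, Red receive the extra seats.

Red=14; Silver=2; Green=11; Gold=2; Violet=14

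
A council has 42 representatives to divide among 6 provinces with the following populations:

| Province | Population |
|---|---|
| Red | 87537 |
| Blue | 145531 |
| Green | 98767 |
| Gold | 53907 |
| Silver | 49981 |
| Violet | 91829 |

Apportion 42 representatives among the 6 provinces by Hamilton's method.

Standard divisor: 527552 ÷ 42 ≈ 12560.762.
Standard quotas: Red 6.9691, Blue 11.5862, Green 7.8631, Gold 4.2917, Silver 3.9791, Violet 7.3108.
Lower quotas: Red 6, Blue 11, Green 7, Gold 4, Silver 3, Violet 7 (sum 38, leaving 4 seats).
Remainders in descending order: Silver 0.9791, Red 0.9691, Green 0.8631, Blue 0.5862, Violet 0.3108, Gold 0.2917.
Largest remainders: Silver, Red, Green, Blue receive the extra seats.

Red 7; Blue 12; Green 8; Gold 4; Silver 4; Violet 7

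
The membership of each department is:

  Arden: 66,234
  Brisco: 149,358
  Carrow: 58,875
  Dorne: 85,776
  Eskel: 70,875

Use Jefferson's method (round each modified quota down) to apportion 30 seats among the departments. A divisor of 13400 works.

With modified divisor 13400: modified quotas Arden 4.943, Brisco 11.146, Carrow 4.394, Dorne 6.401, Eskel 5.289.
Rounding down: Arden 4, Brisco 11, Carrow 4, Dorne 6, Eskel 5 (total 30).

Arden: 4, Brisco: 11, Carrow: 4, Dorne: 6, Eskel: 5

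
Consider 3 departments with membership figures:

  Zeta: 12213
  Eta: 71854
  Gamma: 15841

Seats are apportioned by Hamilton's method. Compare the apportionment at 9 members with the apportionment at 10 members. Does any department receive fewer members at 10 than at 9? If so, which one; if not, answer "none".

none

At 9 seats: Zeta 1, Eta 7, Gamma 1.
At 10 seats: Zeta 1, Eta 7, Gamma 2.
No department's allocation decreased.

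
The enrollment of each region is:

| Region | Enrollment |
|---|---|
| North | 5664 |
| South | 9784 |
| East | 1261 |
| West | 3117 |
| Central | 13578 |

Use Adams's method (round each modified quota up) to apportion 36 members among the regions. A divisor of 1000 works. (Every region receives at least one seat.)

North 6; South 10; East 2; West 4; Central 14

With modified divisor 1000: modified quotas North 5.664, South 9.784, East 1.261, West 3.117, Central 13.578.
Rounding up: North 6, South 10, East 2, West 4, Central 14 (total 36).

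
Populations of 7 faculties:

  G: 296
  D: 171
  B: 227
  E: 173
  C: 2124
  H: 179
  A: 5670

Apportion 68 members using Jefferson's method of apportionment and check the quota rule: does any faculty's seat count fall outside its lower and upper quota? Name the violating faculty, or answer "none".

A

Standard quotas: G 2.277, D 1.315, B 1.746, E 1.331, C 16.338, H 1.377, A 43.615.
Jefferson allocation: G 2, D 1, B 1, E 1, C 17, H 1, A 45.
A has quota 43.615 (lower 43, upper 44) but receives 45 — outside the quota interval.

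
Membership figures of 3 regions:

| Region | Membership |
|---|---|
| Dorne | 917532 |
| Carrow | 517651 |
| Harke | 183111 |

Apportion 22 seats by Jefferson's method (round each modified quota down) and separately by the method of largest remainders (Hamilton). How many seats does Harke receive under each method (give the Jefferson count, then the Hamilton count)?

Jefferson: Dorne 13, Carrow 7, Harke 2.
Hamilton: Dorne 12, Carrow 7, Harke 3.
Harke gets 2 under Jefferson and 3 under Hamilton.

2 and 3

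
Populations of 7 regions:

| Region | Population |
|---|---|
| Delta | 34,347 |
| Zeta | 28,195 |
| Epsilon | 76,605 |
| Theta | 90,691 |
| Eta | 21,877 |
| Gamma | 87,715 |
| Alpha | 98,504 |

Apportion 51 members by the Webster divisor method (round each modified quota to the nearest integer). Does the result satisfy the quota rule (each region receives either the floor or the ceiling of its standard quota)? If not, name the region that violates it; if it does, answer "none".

none

Standard quotas: Delta 4.000, Zeta 3.283, Epsilon 8.921, Theta 10.562, Eta 2.548, Gamma 10.215, Alpha 11.471.
Webster allocation: Delta 4, Zeta 3, Epsilon 9, Theta 11, Eta 3, Gamma 10, Alpha 11.
Every allocation lies between the lower and upper quota.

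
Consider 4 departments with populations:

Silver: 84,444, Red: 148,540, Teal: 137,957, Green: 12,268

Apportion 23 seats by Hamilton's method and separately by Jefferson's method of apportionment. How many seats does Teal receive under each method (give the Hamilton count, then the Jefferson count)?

Hamilton: Silver 5, Red 9, Teal 8, Green 1.
Jefferson: Silver 5, Red 9, Teal 9, Green 0.
Teal gets 8 under Hamilton and 9 under Jefferson.

8 and 9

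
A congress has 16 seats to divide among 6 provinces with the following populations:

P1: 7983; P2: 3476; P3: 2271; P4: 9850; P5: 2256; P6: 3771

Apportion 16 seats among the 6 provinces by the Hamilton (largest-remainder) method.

Total 29607; standard divisor 29607/16 ≈ 1850.438.
Standard quotas: P1 4.3141, P2 1.8785, P3 1.2273, P4 5.3231, P5 1.2192, P6 2.0379.
Lower quotas: P1 4, P2 1, P3 1, P4 5, P5 1, P6 2 (sum 14, leaving 2 seats).
Remainders in descending order: P2 0.8785, P4 0.3231, P1 0.3141, P3 0.2273, P5 0.2192, P6 0.0379.
Largest remainders: P2, P4 receive the extra seats.

P1: 4, P2: 2, P3: 1, P4: 6, P5: 1, P6: 2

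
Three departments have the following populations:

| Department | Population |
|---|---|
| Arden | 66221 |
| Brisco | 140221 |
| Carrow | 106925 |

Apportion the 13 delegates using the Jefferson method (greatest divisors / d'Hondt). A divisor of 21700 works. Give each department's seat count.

Arden 3, Brisco 6, Carrow 4

With modified divisor 21700: modified quotas Arden 3.052, Brisco 6.462, Carrow 4.927.
Rounding down: Arden 3, Brisco 6, Carrow 4 (total 13).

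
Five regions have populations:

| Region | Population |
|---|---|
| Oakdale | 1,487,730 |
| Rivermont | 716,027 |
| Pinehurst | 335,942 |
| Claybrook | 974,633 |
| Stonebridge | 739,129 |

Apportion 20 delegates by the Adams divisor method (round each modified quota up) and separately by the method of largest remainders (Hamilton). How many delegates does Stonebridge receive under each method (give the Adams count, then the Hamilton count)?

4 and 3

Adams: Oakdale 7, Rivermont 3, Pinehurst 2, Claybrook 4, Stonebridge 4.
Hamilton: Oakdale 7, Rivermont 3, Pinehurst 2, Claybrook 5, Stonebridge 3.
Stonebridge gets 4 under Adams and 3 under Hamilton.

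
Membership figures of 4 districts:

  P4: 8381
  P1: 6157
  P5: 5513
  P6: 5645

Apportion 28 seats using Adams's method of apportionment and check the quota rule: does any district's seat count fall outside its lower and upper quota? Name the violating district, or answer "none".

Standard quotas: P4 9.132, P1 6.709, P5 6.007, P6 6.151.
Adams allocation: P4 9, P1 7, P5 6, P6 6.
Every allocation lies between the lower and upper quota.

none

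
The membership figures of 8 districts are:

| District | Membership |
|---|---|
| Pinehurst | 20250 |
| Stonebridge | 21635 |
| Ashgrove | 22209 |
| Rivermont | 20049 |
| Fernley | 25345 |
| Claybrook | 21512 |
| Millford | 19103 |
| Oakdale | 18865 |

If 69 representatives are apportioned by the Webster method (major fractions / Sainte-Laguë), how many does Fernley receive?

10

Standard divisor 168968/69 ≈ 2448.812; standard quotas: Pinehurst 8.269, Stonebridge 8.835, Ashgrove 9.069, Rivermont 8.187, Fernley 10.350, Claybrook 8.785, Millford 7.801, Oakdale 7.704.
Rounding to the nearest integer gives Pinehurst 8, Stonebridge 9, Ashgrove 9, Rivermont 8, Fernley 10, Claybrook 9, Millford 8, Oakdale 8 — total 69, matching the house size, so no adjustment is needed.
Fernley receives 10.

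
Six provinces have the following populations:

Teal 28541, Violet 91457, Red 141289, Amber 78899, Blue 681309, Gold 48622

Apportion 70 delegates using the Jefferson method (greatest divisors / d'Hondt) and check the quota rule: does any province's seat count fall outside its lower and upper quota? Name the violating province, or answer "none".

Blue

Standard quotas: Teal 1.867, Violet 5.983, Red 9.242, Amber 5.161, Blue 44.567, Gold 3.181.
Jefferson allocation: Teal 1, Violet 6, Red 9, Amber 5, Blue 46, Gold 3.
Blue has quota 44.567 (lower 44, upper 45) but receives 46 — outside the quota interval.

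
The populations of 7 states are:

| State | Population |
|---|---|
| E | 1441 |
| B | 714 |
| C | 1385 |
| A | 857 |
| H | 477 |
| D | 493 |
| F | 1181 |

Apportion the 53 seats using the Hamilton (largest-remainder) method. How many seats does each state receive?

Standard divisor: 6548 ÷ 53 ≈ 123.547.
Standard quotas: E 11.664, B 5.779, C 11.210, A 6.937, H 3.861, D 3.990, F 9.559.
Lower quotas: E 11, B 5, C 11, A 6, H 3, D 3, F 9 (sum 48, leaving 5 seats).
Remainders in descending order: D 0.990, A 0.937, H 0.861, B 0.779, E 0.664, F 0.559, C 0.210.
The surplus seats go to D, A, H, B, E.

E 12; B 6; C 11; A 7; H 4; D 4; F 9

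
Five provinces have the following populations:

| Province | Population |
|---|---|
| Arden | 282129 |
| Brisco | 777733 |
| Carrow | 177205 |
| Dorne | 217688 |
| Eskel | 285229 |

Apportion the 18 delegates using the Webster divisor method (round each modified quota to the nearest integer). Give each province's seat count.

Standard divisor 1739984/18 ≈ 96665.778; standard quotas: Arden 2.919, Brisco 8.046, Carrow 1.833, Dorne 2.252, Eskel 2.951.
Rounding to the nearest integer gives Arden 3, Brisco 8, Carrow 2, Dorne 2, Eskel 3 — total 18, matching the house size, so no adjustment is needed.

Arden 3, Brisco 8, Carrow 2, Dorne 2, Eskel 3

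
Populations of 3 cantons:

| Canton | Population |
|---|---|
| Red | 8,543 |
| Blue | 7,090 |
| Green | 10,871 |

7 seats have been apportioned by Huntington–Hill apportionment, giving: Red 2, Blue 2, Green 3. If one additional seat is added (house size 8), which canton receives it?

Red

Priority for the next seat is population ÷ (√(s·(s+1))).
Priorities: Red 3487.665, Blue 2894.480, Green 3138.187.
Highest priority: Red.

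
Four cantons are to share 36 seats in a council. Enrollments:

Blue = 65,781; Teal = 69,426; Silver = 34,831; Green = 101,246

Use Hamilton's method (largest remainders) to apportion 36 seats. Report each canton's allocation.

Blue=9, Teal=9, Silver=5, Green=13

Total 271284; standard divisor 271284/36 ≈ 7535.667.
Standard quotas: Blue 8.7293, Teal 9.2130, Silver 4.6222, Green 13.4356.
Lower quotas: Blue 8, Teal 9, Silver 4, Green 13 (sum 34, leaving 2 seats).
Remainders in descending order: Blue 0.7293, Silver 0.6222, Green 0.4356, Teal 0.2130.
The surplus seats go to Blue, Silver.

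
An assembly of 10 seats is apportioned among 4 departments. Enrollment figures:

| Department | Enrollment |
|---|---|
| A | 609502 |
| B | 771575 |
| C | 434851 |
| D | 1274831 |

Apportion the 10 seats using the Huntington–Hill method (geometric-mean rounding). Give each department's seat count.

A: 2; B: 3; C: 1; D: 4

With divisor 311240: modified quotas A 1.958, B 2.479, C 1.397, D 4.096.
Geometric-mean thresholds: A √(1·2)=1.414, B √(2·3)=2.449, C √(1·2)=1.414, D √(4·5)=4.472.
Each quota rounded against its threshold gives A 2, B 3, C 1, D 4 (total 10).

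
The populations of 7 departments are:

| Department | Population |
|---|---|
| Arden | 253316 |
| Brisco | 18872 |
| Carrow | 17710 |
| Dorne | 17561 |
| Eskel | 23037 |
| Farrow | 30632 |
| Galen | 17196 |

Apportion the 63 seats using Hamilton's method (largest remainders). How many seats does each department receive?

Total 378324; standard divisor 378324/63 ≈ 6005.143.
Standard quotas: Arden 42.1832, Brisco 3.1426, Carrow 2.9491, Dorne 2.9243, Eskel 3.8362, Farrow 5.1010, Galen 2.8635.
Lower quotas: Arden 42, Brisco 3, Carrow 2, Dorne 2, Eskel 3, Farrow 5, Galen 2 (sum 59, leaving 4 seats).
Remainders in descending order: Carrow 0.9491, Dorne 0.9243, Galen 0.8635, Eskel 0.8362, Arden 0.1832, Brisco 0.1426, Farrow 0.1010.
The surplus seats go to Carrow, Dorne, Galen, Eskel.

Arden 42; Brisco 3; Carrow 3; Dorne 3; Eskel 4; Farrow 5; Galen 3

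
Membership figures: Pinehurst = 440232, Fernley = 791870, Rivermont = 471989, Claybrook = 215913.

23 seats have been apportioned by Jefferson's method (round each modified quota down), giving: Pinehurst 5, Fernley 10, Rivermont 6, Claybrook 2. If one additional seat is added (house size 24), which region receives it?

Priority for the next seat is population ÷ (current seats + 1).
Priorities: Pinehurst 73372.000, Fernley 71988.182, Rivermont 67427.000, Claybrook 71971.000.
Highest priority: Pinehurst.

Pinehurst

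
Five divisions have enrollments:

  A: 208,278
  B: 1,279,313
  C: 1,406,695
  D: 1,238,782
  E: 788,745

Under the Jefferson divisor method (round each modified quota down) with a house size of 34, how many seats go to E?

5

Standard divisor 4921813/34 ≈ 144759.206; standard quotas: A 1.439, B 8.838, C 9.717, D 8.558, E 5.449.
Rounding down gives 1, 8, 9, 8, 5 = 31 seats, so the divisor must be adjusted.
With modified divisor 134500: modified quotas A 1.549, B 9.512, C 10.459, D 9.210, E 5.864.
Rounding down: A 1, B 9, C 10, D 9, E 5 (total 34).
E receives 5.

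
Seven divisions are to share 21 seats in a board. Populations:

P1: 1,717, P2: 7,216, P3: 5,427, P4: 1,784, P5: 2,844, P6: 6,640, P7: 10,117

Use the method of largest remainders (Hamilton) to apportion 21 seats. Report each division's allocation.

The standard divisor is 35745/21 ≈ 1702.143.
Standard quotas: P1 1.0087, P2 4.2394, P3 3.1883, P4 1.0481, P5 1.6708, P6 3.9010, P7 5.9437.
Lower quotas: P1 1, P2 4, P3 3, P4 1, P5 1, P6 3, P7 5 (sum 18, leaving 3 seats).
Remainders in descending order: P7 0.9437, P6 0.9010, P5 0.6708, P2 0.2394, P3 0.1883, P4 0.0481, P1 0.0087.
The surplus seats go to P7, P6, P5.

P1 1, P2 4, P3 3, P4 1, P5 2, P6 4, P7 6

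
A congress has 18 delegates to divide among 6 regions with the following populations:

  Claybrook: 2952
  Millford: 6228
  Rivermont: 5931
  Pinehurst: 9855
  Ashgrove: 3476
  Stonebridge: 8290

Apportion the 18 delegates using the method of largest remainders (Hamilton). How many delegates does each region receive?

Standard divisor: 36732 ÷ 18 ≈ 2040.667.
Standard quotas: Claybrook 1.4466, Millford 3.0519, Rivermont 2.9064, Pinehurst 4.8293, Ashgrove 1.7034, Stonebridge 4.0624.
Lower quotas: Claybrook 1, Millford 3, Rivermont 2, Pinehurst 4, Ashgrove 1, Stonebridge 4 (sum 15, leaving 3 seats).
Remainders in descending order: Rivermont 0.9064, Pinehurst 0.8293, Ashgrove 0.7034, Claybrook 0.4466, Stonebridge 0.0624, Millford 0.0519.
The surplus seats go to Rivermont, Pinehurst, Ashgrove.

Claybrook 1, Millford 3, Rivermont 3, Pinehurst 5, Ashgrove 2, Stonebridge 4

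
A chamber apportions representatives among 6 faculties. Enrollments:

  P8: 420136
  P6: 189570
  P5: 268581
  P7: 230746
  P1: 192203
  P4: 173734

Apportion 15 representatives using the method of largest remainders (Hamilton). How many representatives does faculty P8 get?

Total 1474970; standard divisor 1474970/15 ≈ 98331.333.
Standard quotas: P8 4.2727, P6 1.9279, P5 2.7314, P7 2.3466, P1 1.9546, P4 1.7668.
Lower quotas: P8 4, P6 1, P5 2, P7 2, P1 1, P4 1 (sum 11, leaving 4 seats).
Remainders in descending order: P1 0.9546, P6 0.9279, P4 0.7668, P5 0.7314, P7 0.3466, P8 0.2727.
Largest remainders: P1, P6, P4, P5 receive the extra seats.
P8 receives 4.

4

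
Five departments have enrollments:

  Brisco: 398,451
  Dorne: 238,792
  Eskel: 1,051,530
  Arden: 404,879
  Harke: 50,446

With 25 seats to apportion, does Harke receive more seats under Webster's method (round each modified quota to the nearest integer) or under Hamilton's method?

Webster

Webster: Brisco 4, Dorne 3, Eskel 12, Arden 5, Harke 1.
Hamilton: Brisco 5, Dorne 3, Eskel 12, Arden 5, Harke 0.
Harke gets 1 under Webster and 0 under Hamilton.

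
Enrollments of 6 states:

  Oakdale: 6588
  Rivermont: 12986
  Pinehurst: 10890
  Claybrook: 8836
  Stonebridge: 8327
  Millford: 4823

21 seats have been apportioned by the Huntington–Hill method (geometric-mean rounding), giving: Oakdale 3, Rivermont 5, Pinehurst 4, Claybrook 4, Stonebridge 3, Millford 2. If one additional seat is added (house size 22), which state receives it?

Pinehurst

Priority for the next seat is population ÷ (√(s·(s+1))).
Priorities: Oakdale 1901.792, Rivermont 2370.908, Pinehurst 2435.078, Claybrook 1975.790, Stonebridge 2403.798, Millford 1968.982.
Highest priority: Pinehurst.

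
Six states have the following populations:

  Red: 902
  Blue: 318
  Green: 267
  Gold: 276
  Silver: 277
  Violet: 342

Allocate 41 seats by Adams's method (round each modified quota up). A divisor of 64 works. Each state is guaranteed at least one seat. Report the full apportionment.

With modified divisor 64: modified quotas Red 14.094, Blue 4.969, Green 4.172, Gold 4.312, Silver 4.328, Violet 5.344.
Rounding up: Red 15, Blue 5, Green 5, Gold 5, Silver 5, Violet 6 (total 41).

Red=15, Blue=5, Green=5, Gold=5, Silver=5, Violet=6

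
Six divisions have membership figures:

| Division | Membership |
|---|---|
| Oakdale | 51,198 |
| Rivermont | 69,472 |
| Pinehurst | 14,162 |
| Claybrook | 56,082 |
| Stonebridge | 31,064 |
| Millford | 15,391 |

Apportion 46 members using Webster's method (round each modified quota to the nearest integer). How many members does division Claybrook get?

11

Standard divisor 237369/46 ≈ 5160.196; standard quotas: Oakdale 9.922, Rivermont 13.463, Pinehurst 2.744, Claybrook 10.868, Stonebridge 6.020, Millford 2.983.
Rounding to the nearest integer gives Oakdale 10, Rivermont 13, Pinehurst 3, Claybrook 11, Stonebridge 6, Millford 3 — total 46, matching the house size, so no adjustment is needed.
Claybrook receives 11.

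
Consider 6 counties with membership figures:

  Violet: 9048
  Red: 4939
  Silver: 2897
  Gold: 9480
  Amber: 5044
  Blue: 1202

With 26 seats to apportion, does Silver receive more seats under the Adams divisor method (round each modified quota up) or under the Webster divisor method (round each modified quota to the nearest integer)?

Adams

Adams: Violet 7, Red 4, Silver 3, Gold 7, Amber 4, Blue 1.
Webster: Violet 7, Red 4, Silver 2, Gold 8, Amber 4, Blue 1.
Silver gets 3 under Adams and 2 under Webster.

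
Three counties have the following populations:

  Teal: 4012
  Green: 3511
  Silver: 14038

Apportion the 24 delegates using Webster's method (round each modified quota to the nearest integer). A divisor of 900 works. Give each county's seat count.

Teal=4; Green=4; Silver=16

With modified divisor 900: modified quotas Teal 4.458, Green 3.901, Silver 15.598.
Rounding to the nearest integer: Teal 4, Green 4, Silver 16 (total 24).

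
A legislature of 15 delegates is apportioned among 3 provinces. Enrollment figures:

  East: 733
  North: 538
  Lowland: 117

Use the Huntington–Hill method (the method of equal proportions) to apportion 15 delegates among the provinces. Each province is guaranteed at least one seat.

East 8; North 6; Lowland 1

With divisor 92: modified quotas East 7.967, North 5.848, Lowland 1.272.
Geometric-mean thresholds: East √(7·8)=7.483, North √(5·6)=5.477, Lowland √(1·2)=1.414.
Each quota rounded against its threshold gives East 8, North 6, Lowland 1 (total 15).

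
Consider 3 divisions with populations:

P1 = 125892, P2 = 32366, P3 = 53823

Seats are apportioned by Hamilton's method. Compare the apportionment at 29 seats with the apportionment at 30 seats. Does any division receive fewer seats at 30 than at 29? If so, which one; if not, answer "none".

P2

At 29 seats: P1 17, P2 5, P3 7.
At 30 seats: P1 18, P2 4, P3 8.
P2 drops from 5 to 4.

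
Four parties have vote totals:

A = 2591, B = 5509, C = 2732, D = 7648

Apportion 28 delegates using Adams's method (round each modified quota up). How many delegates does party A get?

4

Standard divisor 18480/28 ≈ 660; standard quotas: A 3.926, B 8.347, C 4.139, D 11.588.
Rounding up gives 4, 9, 5, 12 = 30 seats, so the divisor must be adjusted.
With modified divisor 692: modified quotas A 3.744, B 7.961, C 3.948, D 11.052.
Rounding up: A 4, B 8, C 4, D 12 (total 28).
A receives 4.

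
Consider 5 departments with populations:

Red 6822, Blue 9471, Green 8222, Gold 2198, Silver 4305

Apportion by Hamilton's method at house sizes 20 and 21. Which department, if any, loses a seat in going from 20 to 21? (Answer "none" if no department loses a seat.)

Gold

At 20 seats: Red 4, Blue 6, Green 5, Gold 2, Silver 3.
At 21 seats: Red 5, Blue 6, Green 6, Gold 1, Silver 3.
Gold drops from 2 to 1.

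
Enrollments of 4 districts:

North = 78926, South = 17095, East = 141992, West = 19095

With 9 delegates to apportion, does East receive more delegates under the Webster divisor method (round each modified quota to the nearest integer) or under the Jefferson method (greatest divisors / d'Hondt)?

Webster: North 3, South 1, East 4, West 1.
Jefferson: North 3, South 0, East 6, West 0.
East gets 4 under Webster and 6 under Jefferson.

Jefferson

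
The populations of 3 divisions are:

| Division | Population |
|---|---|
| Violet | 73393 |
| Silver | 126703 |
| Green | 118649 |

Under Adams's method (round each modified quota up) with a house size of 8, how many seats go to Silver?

Standard divisor 318745/8 ≈ 39843.125; standard quotas: Violet 1.842, Silver 3.180, Green 2.978.
Rounding up gives 2, 4, 3 = 9 seats, so the divisor must be adjusted.
With modified divisor 50800: modified quotas Violet 1.445, Silver 2.494, Green 2.336.
Rounding up: Violet 2, Silver 3, Green 3 (total 8).
Silver receives 3.

3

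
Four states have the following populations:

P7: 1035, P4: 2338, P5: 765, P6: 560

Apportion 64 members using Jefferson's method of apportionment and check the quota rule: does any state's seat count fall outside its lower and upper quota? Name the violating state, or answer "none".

Standard quotas: P7 14.100, P4 31.850, P5 10.421, P6 7.629.
Jefferson allocation: P7 14, P4 33, P5 10, P6 7.
P4 has quota 31.850 (lower 31, upper 32) but receives 33 — outside the quota interval.

P4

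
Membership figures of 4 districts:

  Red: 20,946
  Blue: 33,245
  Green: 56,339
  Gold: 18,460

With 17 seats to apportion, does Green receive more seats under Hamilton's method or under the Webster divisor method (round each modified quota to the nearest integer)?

Hamilton: Red 3, Blue 4, Green 7, Gold 3.
Webster: Red 3, Blue 4, Green 8, Gold 2.
Green gets 7 under Hamilton and 8 under Webster.

Webster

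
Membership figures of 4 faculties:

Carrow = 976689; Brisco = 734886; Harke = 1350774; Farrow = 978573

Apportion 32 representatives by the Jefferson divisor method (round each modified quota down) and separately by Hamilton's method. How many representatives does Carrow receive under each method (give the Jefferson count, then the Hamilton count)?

7 and 8

Jefferson: Carrow 7, Brisco 6, Harke 11, Farrow 8.
Hamilton: Carrow 8, Brisco 6, Harke 10, Farrow 8.
Carrow gets 7 under Jefferson and 8 under Hamilton.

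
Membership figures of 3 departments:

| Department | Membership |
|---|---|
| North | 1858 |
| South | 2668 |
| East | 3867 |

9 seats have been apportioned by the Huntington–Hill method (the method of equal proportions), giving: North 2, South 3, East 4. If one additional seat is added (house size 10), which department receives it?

East

Priority for the next seat is population ÷ (√(s·(s+1))).
Priorities: North 758.525, South 770.185, East 864.687.
Highest priority: East.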